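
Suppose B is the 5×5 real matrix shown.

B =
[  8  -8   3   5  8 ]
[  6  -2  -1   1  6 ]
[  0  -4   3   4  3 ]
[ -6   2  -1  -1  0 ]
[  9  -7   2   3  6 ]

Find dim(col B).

Row reduce to echelon form.
R2 ← R2 − (3/4)·R1: [0, 4, -13/4, -11/4, 0]
R4 ← R4 + (3/4)·R1: [0, -4, 5/4, 11/4, 6]
R5 ← R5 − (9/8)·R1: [0, 2, -11/8, -21/8, -3]
R3 ← R3 + R2: [0, 0, -1/4, 5/4, 3]
R4 ← R4 + R2: [0, 0, -2, 0, 6]
R5 ← R5 − (1/2)·R2: [0, 0, 1/4, -5/4, -3]
R4 ← R4 − (8)·R3: [0, 0, 0, -10, -18]
R5 ← R5 + R3: [0, 0, 0, 0, 0]
Echelon form has 4 nonzero rows, so rank(B) = 4.
The column space has dimension equal to the rank: 4.

4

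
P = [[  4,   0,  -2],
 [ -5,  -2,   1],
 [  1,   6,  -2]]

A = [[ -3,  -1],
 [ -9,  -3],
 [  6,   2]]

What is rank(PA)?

First compute PA:
[[-24,  -8],
 [ 39,  13],
 [-69, -23]]
Now row reduce the product.
R2 ← R2 + (13/8)·R1: [0, 0]
R3 ← R3 − (23/8)·R1: [0, 0]
1 nonzero row, so rank(PA) = 1.

1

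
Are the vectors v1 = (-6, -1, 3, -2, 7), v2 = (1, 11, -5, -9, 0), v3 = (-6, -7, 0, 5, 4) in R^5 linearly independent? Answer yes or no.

Form the matrix with these vectors as rows and row reduce.
R2 ← R2 + (1/6)·R1: [0, 65/6, -9/2, -28/3, 7/6]
R3 ← R3 − R1: [0, -6, -3, 7, -3]
R3 ← R3 + (36/65)·R2: [0, 0, -357/65, 119/65, -153/65]
3 nonzero rows, so the 3 vectors span a space of dimension 3.
Since 3 = 3, the vectors are linearly independent.

yes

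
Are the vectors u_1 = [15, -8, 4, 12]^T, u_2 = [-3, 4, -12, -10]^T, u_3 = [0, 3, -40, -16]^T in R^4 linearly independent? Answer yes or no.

Form the matrix with these vectors as rows and row reduce.
R2 ← R2 + (1/5)·R1: [0, 12/5, -56/5, -38/5]
R3 ← R3 − (5/4)·R2: [0, 0, -26, -13/2]
3 nonzero rows, so the 3 vectors span a space of dimension 3.
Since 3 = 3, the vectors are linearly independent.

yes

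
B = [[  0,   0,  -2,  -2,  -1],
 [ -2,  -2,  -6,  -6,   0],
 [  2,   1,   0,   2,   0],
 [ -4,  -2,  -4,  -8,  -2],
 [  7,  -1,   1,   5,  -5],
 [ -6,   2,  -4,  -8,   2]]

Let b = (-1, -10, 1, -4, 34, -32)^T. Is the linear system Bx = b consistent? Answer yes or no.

Row reduce the augmented matrix [B | b].
Swap R1 ↔ R2
R3 ← R3 + R1: [0, -1, -6, -4, 0, -9]
R4 ← R4 − (2)·R1: [0, 2, 8, 4, -2, 16]
R5 ← R5 + (7/2)·R1: [0, -8, -20, -16, -5, -1]
R6 ← R6 − (3)·R1: [0, 8, 14, 10, 2, -2]
Swap R2 ↔ R3
R4 ← R4 + (2)·R2: [0, 0, -4, -4, -2, -2]
R5 ← R5 − (8)·R2: [0, 0, 28, 16, -5, 71]
R6 ← R6 + (8)·R2: [0, 0, -34, -22, 2, -74]
R4 ← R4 − (2)·R3: [0, 0, 0, 0, 0, 0]
R5 ← R5 + (14)·R3: [0, 0, 0, -12, -19, 57]
R6 ← R6 − (17)·R3: [0, 0, 0, 12, 19, -57]
Swap R4 ↔ R5
R6 ← R6 + R4: [0, 0, 0, 0, 0, 0]
The echelon form has 4 nonzero rows, and every pivot lies in the first 5 columns, so rank(B) = rank([B|b]) = 4.
The system is consistent.

yes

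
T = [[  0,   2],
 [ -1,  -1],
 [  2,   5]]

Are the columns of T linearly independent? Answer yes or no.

yes

Row reduce T to echelon form.
Swap R1 ↔ R2
R3 ← R3 + (2)·R1: [0, 3]
R3 ← R3 − (3/2)·R2: [0, 0]
2 pivots among 2 columns.
Every column is a pivot column, so the columns are linearly independent.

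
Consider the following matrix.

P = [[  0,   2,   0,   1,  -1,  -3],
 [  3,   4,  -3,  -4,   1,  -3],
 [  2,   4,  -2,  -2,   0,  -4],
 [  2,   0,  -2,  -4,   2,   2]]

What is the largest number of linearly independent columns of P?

2

Row reduce to echelon form.
Swap R1 ↔ R2
R3 ← R3 − (2/3)·R1: [0, 4/3, 0, 2/3, -2/3, -2]
R4 ← R4 − (2/3)·R1: [0, -8/3, 0, -4/3, 4/3, 4]
R3 ← R3 − (2/3)·R2: [0, 0, 0, 0, 0, 0]
R4 ← R4 + (4/3)·R2: [0, 0, 0, 0, 0, 0]
Echelon form has 2 nonzero rows, so rank(P) = 2.
The rank gives the maximum number of linearly independent columns: 2.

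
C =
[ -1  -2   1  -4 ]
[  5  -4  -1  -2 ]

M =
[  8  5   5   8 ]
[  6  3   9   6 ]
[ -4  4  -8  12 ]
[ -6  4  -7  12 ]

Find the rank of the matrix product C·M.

First compute CM:
[[  0, -23,  -3, -56],
 [ 32,   1,  11, -20]]
Now row reduce the product.
Swap R1 ↔ R2
2 nonzero rows, so rank(CM) = 2.

2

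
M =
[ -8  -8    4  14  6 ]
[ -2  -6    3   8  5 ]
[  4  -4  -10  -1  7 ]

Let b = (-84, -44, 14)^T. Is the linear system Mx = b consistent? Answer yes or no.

Row reduce the augmented matrix [M | b].
R2 ← R2 − (1/4)·R1: [0, -4, 2, 9/2, 7/2, -23]
R3 ← R3 + (1/2)·R1: [0, -8, -8, 6, 10, -28]
R3 ← R3 − (2)·R2: [0, 0, -12, -3, 3, 18]
The echelon form has 3 nonzero rows, and every pivot lies in the first 5 columns, so rank(M) = rank([M|b]) = 3.
The system is consistent.

yes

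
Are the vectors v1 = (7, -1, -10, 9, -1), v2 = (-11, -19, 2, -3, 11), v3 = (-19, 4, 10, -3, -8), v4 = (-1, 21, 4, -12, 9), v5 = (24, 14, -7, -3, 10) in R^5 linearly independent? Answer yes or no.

yes

Form the matrix with these vectors as rows and row reduce.
R2 ← R2 + (11/7)·R1: [0, -144/7, -96/7, 78/7, 66/7]
R3 ← R3 + (19/7)·R1: [0, 9/7, -120/7, 150/7, -75/7]
R4 ← R4 + (1/7)·R1: [0, 146/7, 18/7, -75/7, 62/7]
R5 ← R5 − (24/7)·R1: [0, 122/7, 191/7, -237/7, 94/7]
R3 ← R3 + (1/16)·R2: [0, 0, -18, 177/8, -81/8]
R4 ← R4 + (73/72)·R2: [0, 0, -34/3, 7/12, 221/12]
R5 ← R5 + (61/72)·R2: [0, 0, 47/3, -293/12, 257/12]
R4 ← R4 − (17/27)·R3: [0, 0, 0, -961/72, 595/24]
R5 ← R5 + (47/54)·R3: [0, 0, 0, -743/144, 605/48]
R5 ← R5 − (743/1922)·R4: [0, 0, 0, 0, 5805/1922]
5 nonzero rows, so the 5 vectors span a space of dimension 5.
Since 5 = 5, the vectors are linearly independent.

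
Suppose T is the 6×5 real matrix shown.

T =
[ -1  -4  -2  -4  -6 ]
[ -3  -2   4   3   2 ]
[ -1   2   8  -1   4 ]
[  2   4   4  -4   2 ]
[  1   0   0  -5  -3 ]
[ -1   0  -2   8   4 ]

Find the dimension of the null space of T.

2

Row reduce to echelon form.
R2 ← R2 − (3)·R1: [0, 10, 10, 15, 20]
R3 ← R3 − R1: [0, 6, 10, 3, 10]
R4 ← R4 + (2)·R1: [0, -4, 0, -12, -10]
R5 ← R5 + R1: [0, -4, -2, -9, -9]
R6 ← R6 − R1: [0, 4, 0, 12, 10]
R3 ← R3 − (3/5)·R2: [0, 0, 4, -6, -2]
R4 ← R4 + (2/5)·R2: [0, 0, 4, -6, -2]
R5 ← R5 + (2/5)·R2: [0, 0, 2, -3, -1]
R6 ← R6 − (2/5)·R2: [0, 0, -4, 6, 2]
R4 ← R4 − R3: [0, 0, 0, 0, 0]
R5 ← R5 − (1/2)·R3: [0, 0, 0, 0, 0]
R6 ← R6 + R3: [0, 0, 0, 0, 0]
3 nonzero rows, so rank(T) = 3.
T has 5 columns; by rank–nullity, nullity = 5 − 3 = 2.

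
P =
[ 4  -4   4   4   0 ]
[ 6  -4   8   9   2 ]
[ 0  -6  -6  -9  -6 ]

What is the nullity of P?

3

Row reduce to echelon form.
R2 ← R2 − (3/2)·R1: [0, 2, 2, 3, 2]
R3 ← R3 + (3)·R2: [0, 0, 0, 0, 0]
2 nonzero rows, so rank(P) = 2.
P has 5 columns; by rank–nullity, nullity = 5 − 2 = 3.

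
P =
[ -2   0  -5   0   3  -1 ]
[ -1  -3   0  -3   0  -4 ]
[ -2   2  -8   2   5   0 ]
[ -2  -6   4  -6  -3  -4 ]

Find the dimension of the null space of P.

3

Row reduce to echelon form.
R2 ← R2 − (1/2)·R1: [0, -3, 5/2, -3, -3/2, -7/2]
R3 ← R3 − R1: [0, 2, -3, 2, 2, 1]
R4 ← R4 − R1: [0, -6, 9, -6, -6, -3]
R3 ← R3 + (2/3)·R2: [0, 0, -4/3, 0, 1, -4/3]
R4 ← R4 − (2)·R2: [0, 0, 4, 0, -3, 4]
R4 ← R4 + (3)·R3: [0, 0, 0, 0, 0, 0]
3 nonzero rows, so rank(P) = 3.
P has 6 columns; by rank–nullity, nullity = 6 − 3 = 3.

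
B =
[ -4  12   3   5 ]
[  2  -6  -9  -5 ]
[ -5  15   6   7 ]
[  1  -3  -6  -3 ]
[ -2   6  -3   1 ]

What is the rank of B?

Row reduce to echelon form.
R2 ← R2 + (1/2)·R1: [0, 0, -15/2, -5/2]
R3 ← R3 − (5/4)·R1: [0, 0, 9/4, 3/4]
R4 ← R4 + (1/4)·R1: [0, 0, -21/4, -7/4]
R5 ← R5 − (1/2)·R1: [0, 0, -9/2, -3/2]
R3 ← R3 + (3/10)·R2: [0, 0, 0, 0]
R4 ← R4 − (7/10)·R2: [0, 0, 0, 0]
R5 ← R5 − (3/5)·R2: [0, 0, 0, 0]
Echelon form has 2 nonzero rows, so rank(B) = 2.

2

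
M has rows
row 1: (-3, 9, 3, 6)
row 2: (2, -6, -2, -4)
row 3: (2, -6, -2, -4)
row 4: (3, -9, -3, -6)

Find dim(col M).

Row reduce to echelon form.
R2 ← R2 + (2/3)·R1: [0, 0, 0, 0]
R3 ← R3 + (2/3)·R1: [0, 0, 0, 0]
R4 ← R4 + R1: [0, 0, 0, 0]
Echelon form has 1 nonzero row, so rank(M) = 1.
The column space has dimension equal to the rank: 1.

1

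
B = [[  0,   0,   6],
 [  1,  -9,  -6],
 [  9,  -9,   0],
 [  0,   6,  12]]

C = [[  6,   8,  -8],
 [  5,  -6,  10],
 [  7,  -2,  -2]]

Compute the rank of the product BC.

First compute BC:
[[ 42, -12, -12],
 [-81,  74, -86],
 [  9, 126, -162],
 [114, -60,  36]]
Now row reduce the product.
R2 ← R2 + (27/14)·R1: [0, 356/7, -764/7]
R3 ← R3 − (3/14)·R1: [0, 900/7, -1116/7]
R4 ← R4 − (19/7)·R1: [0, -192/7, 480/7]
R3 ← R3 − (225/89)·R2: [0, 0, 10368/89]
R4 ← R4 + (48/89)·R2: [0, 0, 864/89]
R4 ← R4 − (1/12)·R3: [0, 0, 0]
3 nonzero rows, so rank(BC) = 3.

3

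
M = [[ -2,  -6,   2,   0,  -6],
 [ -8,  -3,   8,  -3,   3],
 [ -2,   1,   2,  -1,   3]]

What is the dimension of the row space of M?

2

Row reduce to echelon form.
R2 ← R2 − (4)·R1: [0, 21, 0, -3, 27]
R3 ← R3 − R1: [0, 7, 0, -1, 9]
R3 ← R3 − (1/3)·R2: [0, 0, 0, 0, 0]
Echelon form has 2 nonzero rows, so rank(M) = 2.
The row space has dimension equal to the rank: 2.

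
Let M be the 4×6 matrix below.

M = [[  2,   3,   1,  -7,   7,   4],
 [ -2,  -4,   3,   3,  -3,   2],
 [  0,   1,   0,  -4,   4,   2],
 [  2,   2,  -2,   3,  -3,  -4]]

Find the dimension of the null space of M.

3

Row reduce to echelon form.
R2 ← R2 + R1: [0, -1, 4, -4, 4, 6]
R4 ← R4 − R1: [0, -1, -3, 10, -10, -8]
R3 ← R3 + R2: [0, 0, 4, -8, 8, 8]
R4 ← R4 − R2: [0, 0, -7, 14, -14, -14]
R4 ← R4 + (7/4)·R3: [0, 0, 0, 0, 0, 0]
3 nonzero rows, so rank(M) = 3.
M has 6 columns; by rank–nullity, nullity = 6 − 3 = 3.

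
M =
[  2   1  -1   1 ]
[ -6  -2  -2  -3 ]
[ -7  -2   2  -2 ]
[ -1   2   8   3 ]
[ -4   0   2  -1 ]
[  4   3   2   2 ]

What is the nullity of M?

Row reduce to echelon form.
R2 ← R2 + (3)·R1: [0, 1, -5, 0]
R3 ← R3 + (7/2)·R1: [0, 3/2, -3/2, 3/2]
R4 ← R4 + (1/2)·R1: [0, 5/2, 15/2, 7/2]
R5 ← R5 + (2)·R1: [0, 2, 0, 1]
R6 ← R6 − (2)·R1: [0, 1, 4, 0]
R3 ← R3 − (3/2)·R2: [0, 0, 6, 3/2]
R4 ← R4 − (5/2)·R2: [0, 0, 20, 7/2]
R5 ← R5 − (2)·R2: [0, 0, 10, 1]
R6 ← R6 − R2: [0, 0, 9, 0]
R4 ← R4 − (10/3)·R3: [0, 0, 0, -3/2]
R5 ← R5 − (5/3)·R3: [0, 0, 0, -3/2]
R6 ← R6 − (3/2)·R3: [0, 0, 0, -9/4]
R5 ← R5 − R4: [0, 0, 0, 0]
R6 ← R6 − (3/2)·R4: [0, 0, 0, 0]
4 nonzero rows, so rank(M) = 4.
M has 4 columns; by rank–nullity, nullity = 4 − 4 = 0.

0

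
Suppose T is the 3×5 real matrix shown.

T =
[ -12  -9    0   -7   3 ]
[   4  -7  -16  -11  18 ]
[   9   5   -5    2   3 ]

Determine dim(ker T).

Row reduce to echelon form.
R2 ← R2 + (1/3)·R1: [0, -10, -16, -40/3, 19]
R3 ← R3 + (3/4)·R1: [0, -7/4, -5, -13/4, 21/4]
R3 ← R3 − (7/40)·R2: [0, 0, -11/5, -11/12, 77/40]
3 nonzero rows, so rank(T) = 3.
T has 5 columns; by rank–nullity, nullity = 5 − 3 = 2.

2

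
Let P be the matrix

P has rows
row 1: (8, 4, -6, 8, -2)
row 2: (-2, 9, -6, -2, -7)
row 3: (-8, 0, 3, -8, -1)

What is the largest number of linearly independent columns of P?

2

Row reduce to echelon form.
R2 ← R2 + (1/4)·R1: [0, 10, -15/2, 0, -15/2]
R3 ← R3 + R1: [0, 4, -3, 0, -3]
R3 ← R3 − (2/5)·R2: [0, 0, 0, 0, 0]
Echelon form has 2 nonzero rows, so rank(P) = 2.
The rank gives the maximum number of linearly independent columns: 2.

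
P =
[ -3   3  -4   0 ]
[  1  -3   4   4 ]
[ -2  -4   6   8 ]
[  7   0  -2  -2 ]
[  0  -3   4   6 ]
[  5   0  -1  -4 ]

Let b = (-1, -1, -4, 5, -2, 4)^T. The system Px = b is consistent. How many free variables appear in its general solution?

Row reduce the augmented matrix [P | b].
R2 ← R2 + (1/3)·R1: [0, -2, 8/3, 4, -4/3]
R3 ← R3 − (2/3)·R1: [0, -6, 26/3, 8, -10/3]
R4 ← R4 + (7/3)·R1: [0, 7, -34/3, -2, 8/3]
R6 ← R6 + (5/3)·R1: [0, 5, -23/3, -4, 7/3]
R3 ← R3 − (3)·R2: [0, 0, 2/3, -4, 2/3]
R4 ← R4 + (7/2)·R2: [0, 0, -2, 12, -2]
R5 ← R5 − (3/2)·R2: [0, 0, 0, 0, 0]
R6 ← R6 + (5/2)·R2: [0, 0, -1, 6, -1]
R4 ← R4 + (3)·R3: [0, 0, 0, 0, 0]
R6 ← R6 + (3/2)·R3: [0, 0, 0, 0, 0]
The echelon form has 3 nonzero rows, and every pivot lies in the first 4 columns, so rank(P) = rank([P|b]) = 3.
The system is consistent.
Free variables = (unknowns) − (rank) = 4 − 3 = 1.

1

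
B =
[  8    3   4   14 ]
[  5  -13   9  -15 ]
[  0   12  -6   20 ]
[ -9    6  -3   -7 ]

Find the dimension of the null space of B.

1

Row reduce to echelon form.
R2 ← R2 − (5/8)·R1: [0, -119/8, 13/2, -95/4]
R4 ← R4 + (9/8)·R1: [0, 75/8, 3/2, 35/4]
R3 ← R3 + (96/119)·R2: [0, 0, -90/119, 100/119]
R4 ← R4 + (75/119)·R2: [0, 0, 666/119, -740/119]
R4 ← R4 + (37/5)·R3: [0, 0, 0, 0]
3 nonzero rows, so rank(B) = 3.
B has 4 columns; by rank–nullity, nullity = 4 − 3 = 1.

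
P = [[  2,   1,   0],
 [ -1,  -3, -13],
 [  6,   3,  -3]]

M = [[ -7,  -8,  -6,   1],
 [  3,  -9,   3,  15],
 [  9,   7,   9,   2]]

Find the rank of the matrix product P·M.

3

First compute PM:
[[-11, -25,  -9,  17],
 [-119, -56, -120, -72],
 [-60, -96, -54,  45]]
Now row reduce the product.
R2 ← R2 − (119/11)·R1: [0, 2359/11, -249/11, -2815/11]
R3 ← R3 − (60/11)·R1: [0, 444/11, -54/11, -525/11]
R3 ← R3 − (444/2359)·R2: [0, 0, -1530/2359, 1035/2359]
3 nonzero rows, so rank(PM) = 3.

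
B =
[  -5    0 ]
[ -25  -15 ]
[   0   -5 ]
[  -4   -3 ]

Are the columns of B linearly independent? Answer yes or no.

yes

Row reduce B to echelon form.
R2 ← R2 − (5)·R1: [0, -15]
R4 ← R4 − (4/5)·R1: [0, -3]
R3 ← R3 − (1/3)·R2: [0, 0]
R4 ← R4 − (1/5)·R2: [0, 0]
2 pivots among 2 columns.
Every column is a pivot column, so the columns are linearly independent.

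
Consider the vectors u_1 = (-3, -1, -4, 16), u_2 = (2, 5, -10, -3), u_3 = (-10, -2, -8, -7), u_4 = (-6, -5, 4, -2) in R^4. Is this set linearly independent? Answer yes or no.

Form the matrix with these vectors as rows and row reduce.
R2 ← R2 + (2/3)·R1: [0, 13/3, -38/3, 23/3]
R3 ← R3 − (10/3)·R1: [0, 4/3, 16/3, -181/3]
R4 ← R4 − (2)·R1: [0, -3, 12, -34]
R3 ← R3 − (4/13)·R2: [0, 0, 120/13, -815/13]
R4 ← R4 + (9/13)·R2: [0, 0, 42/13, -373/13]
R4 ← R4 − (7/20)·R3: [0, 0, 0, -27/4]
4 nonzero rows, so the 4 vectors span a space of dimension 4.
Since 4 = 4, the vectors are linearly independent.

yes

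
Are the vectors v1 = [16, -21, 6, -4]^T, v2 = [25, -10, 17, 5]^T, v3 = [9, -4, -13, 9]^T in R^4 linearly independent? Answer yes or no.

Form the matrix with these vectors as rows and row reduce.
R2 ← R2 − (25/16)·R1: [0, 365/16, 61/8, 45/4]
R3 ← R3 − (9/16)·R1: [0, 125/16, -131/8, 45/4]
R3 ← R3 − (25/73)·R2: [0, 0, -1386/73, 540/73]
3 nonzero rows, so the 3 vectors span a space of dimension 3.
Since 3 = 3, the vectors are linearly independent.

yes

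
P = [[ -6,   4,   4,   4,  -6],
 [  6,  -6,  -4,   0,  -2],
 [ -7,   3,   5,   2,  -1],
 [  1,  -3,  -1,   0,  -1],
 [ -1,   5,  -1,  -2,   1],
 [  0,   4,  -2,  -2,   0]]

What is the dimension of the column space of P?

Row reduce to echelon form.
R2 ← R2 + R1: [0, -2, 0, 4, -8]
R3 ← R3 − (7/6)·R1: [0, -5/3, 1/3, -8/3, 6]
R4 ← R4 + (1/6)·R1: [0, -7/3, -1/3, 2/3, -2]
R5 ← R5 − (1/6)·R1: [0, 13/3, -5/3, -8/3, 2]
R3 ← R3 − (5/6)·R2: [0, 0, 1/3, -6, 38/3]
R4 ← R4 − (7/6)·R2: [0, 0, -1/3, -4, 22/3]
R5 ← R5 + (13/6)·R2: [0, 0, -5/3, 6, -46/3]
R6 ← R6 + (2)·R2: [0, 0, -2, 6, -16]
R4 ← R4 + R3: [0, 0, 0, -10, 20]
R5 ← R5 + (5)·R3: [0, 0, 0, -24, 48]
R6 ← R6 + (6)·R3: [0, 0, 0, -30, 60]
R5 ← R5 − (12/5)·R4: [0, 0, 0, 0, 0]
R6 ← R6 − (3)·R4: [0, 0, 0, 0, 0]
Echelon form has 4 nonzero rows, so rank(P) = 4.
The column space has dimension equal to the rank: 4.

4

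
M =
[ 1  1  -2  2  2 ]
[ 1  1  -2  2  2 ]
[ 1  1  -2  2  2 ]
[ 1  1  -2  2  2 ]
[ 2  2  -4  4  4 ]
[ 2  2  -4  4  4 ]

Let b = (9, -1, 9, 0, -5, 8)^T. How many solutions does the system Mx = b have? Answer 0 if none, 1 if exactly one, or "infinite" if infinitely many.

Row reduce the augmented matrix [M | b].
R2 ← R2 − R1: [0, 0, 0, 0, 0, -10]
R3 ← R3 − R1: [0, 0, 0, 0, 0, 0]
R4 ← R4 − R1: [0, 0, 0, 0, 0, -9]
R5 ← R5 − (2)·R1: [0, 0, 0, 0, 0, -23]
R6 ← R6 − (2)·R1: [0, 0, 0, 0, 0, -10]
R4 ← R4 − (9/10)·R2: [0, 0, 0, 0, 0, 0]
R5 ← R5 − (23/10)·R2: [0, 0, 0, 0, 0, 0]
R6 ← R6 − R2: [0, 0, 0, 0, 0, 0]
The echelon form has 2 nonzero rows; the last pivot sits in the augmented column, so rank(M) = 1 but rank([M|b]) = 2.
Since the ranks differ, the system is inconsistent.
It has no solutions.

0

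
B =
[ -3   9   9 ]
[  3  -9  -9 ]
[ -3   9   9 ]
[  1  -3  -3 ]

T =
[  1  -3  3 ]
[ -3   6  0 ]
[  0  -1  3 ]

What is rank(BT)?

1

First compute BT:
[[-30,  54,  18],
 [ 30, -54, -18],
 [-30,  54,  18],
 [ 10, -18,  -6]]
Now row reduce the product.
R2 ← R2 + R1: [0, 0, 0]
R3 ← R3 − R1: [0, 0, 0]
R4 ← R4 + (1/3)·R1: [0, 0, 0]
1 nonzero row, so rank(BT) = 1.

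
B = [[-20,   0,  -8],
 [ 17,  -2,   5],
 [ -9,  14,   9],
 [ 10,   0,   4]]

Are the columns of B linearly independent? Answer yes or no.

Row reduce B to echelon form.
R2 ← R2 + (17/20)·R1: [0, -2, -9/5]
R3 ← R3 − (9/20)·R1: [0, 14, 63/5]
R4 ← R4 + (1/2)·R1: [0, 0, 0]
R3 ← R3 + (7)·R2: [0, 0, 0]
2 pivots among 3 columns.
Only 2 < 3 pivot columns, so the columns are linearly dependent.

no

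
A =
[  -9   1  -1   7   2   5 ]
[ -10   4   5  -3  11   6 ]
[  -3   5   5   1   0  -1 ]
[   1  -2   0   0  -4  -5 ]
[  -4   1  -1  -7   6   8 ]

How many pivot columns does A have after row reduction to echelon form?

Row reduce to echelon form.
R2 ← R2 − (10/9)·R1: [0, 26/9, 55/9, -97/9, 79/9, 4/9]
R3 ← R3 − (1/3)·R1: [0, 14/3, 16/3, -4/3, -2/3, -8/3]
R4 ← R4 + (1/9)·R1: [0, -17/9, -1/9, 7/9, -34/9, -40/9]
R5 ← R5 − (4/9)·R1: [0, 5/9, -5/9, -91/9, 46/9, 52/9]
R3 ← R3 − (21/13)·R2: [0, 0, -59/13, 209/13, -193/13, -44/13]
R4 ← R4 + (17/26)·R2: [0, 0, 101/26, -163/26, 51/26, -54/13]
R5 ← R5 − (5/26)·R2: [0, 0, -45/26, -209/26, 89/26, 74/13]
R4 ← R4 + (101/118)·R3: [0, 0, 0, 442/59, -634/59, -416/59]
R5 ← R5 − (45/118)·R3: [0, 0, 0, -836/59, 536/59, 412/59]
R5 ← R5 + (418/221)·R4: [0, 0, 0, 0, -2484/221, -108/17]
Echelon form has 5 nonzero rows, so rank(A) = 5.
Each nonzero row contributes one pivot column: 5 pivot columns.

5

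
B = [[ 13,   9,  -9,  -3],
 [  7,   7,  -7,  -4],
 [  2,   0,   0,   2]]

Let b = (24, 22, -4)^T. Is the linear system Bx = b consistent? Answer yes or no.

Row reduce the augmented matrix [B | b].
R2 ← R2 − (7/13)·R1: [0, 28/13, -28/13, -31/13, 118/13]
R3 ← R3 − (2/13)·R1: [0, -18/13, 18/13, 32/13, -100/13]
R3 ← R3 + (9/14)·R2: [0, 0, 0, 13/14, -13/7]
The echelon form has 3 nonzero rows, and every pivot lies in the first 4 columns, so rank(B) = rank([B|b]) = 3.
The system is consistent.

yes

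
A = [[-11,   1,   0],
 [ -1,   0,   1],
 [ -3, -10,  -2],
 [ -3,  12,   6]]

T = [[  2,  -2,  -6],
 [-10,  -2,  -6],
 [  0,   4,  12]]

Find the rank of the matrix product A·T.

2

First compute AT:
[[-32,  20,  60],
 [ -2,   6,  18],
 [ 94,  18,  54],
 [-126,   6,  18]]
Now row reduce the product.
R2 ← R2 − (1/16)·R1: [0, 19/4, 57/4]
R3 ← R3 + (47/16)·R1: [0, 307/4, 921/4]
R4 ← R4 − (63/16)·R1: [0, -291/4, -873/4]
R3 ← R3 − (307/19)·R2: [0, 0, 0]
R4 ← R4 + (291/19)·R2: [0, 0, 0]
2 nonzero rows, so rank(AT) = 2.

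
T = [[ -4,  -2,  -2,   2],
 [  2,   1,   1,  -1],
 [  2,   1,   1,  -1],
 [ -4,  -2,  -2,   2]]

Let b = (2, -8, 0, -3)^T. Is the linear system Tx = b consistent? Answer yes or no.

Row reduce the augmented matrix [T | b].
R2 ← R2 + (1/2)·R1: [0, 0, 0, 0, -7]
R3 ← R3 + (1/2)·R1: [0, 0, 0, 0, 1]
R4 ← R4 − R1: [0, 0, 0, 0, -5]
R3 ← R3 + (1/7)·R2: [0, 0, 0, 0, 0]
R4 ← R4 − (5/7)·R2: [0, 0, 0, 0, 0]
The echelon form has 2 nonzero rows; the last pivot sits in the augmented column, so rank(T) = 1 but rank([T|b]) = 2.
Since the ranks differ, the system is inconsistent.

no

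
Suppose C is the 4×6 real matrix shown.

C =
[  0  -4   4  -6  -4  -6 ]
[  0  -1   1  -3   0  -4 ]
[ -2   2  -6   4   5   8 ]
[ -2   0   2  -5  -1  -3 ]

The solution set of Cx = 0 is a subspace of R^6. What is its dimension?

Row reduce to echelon form.
Swap R1 ↔ R3
R4 ← R4 − R1: [0, -2, 8, -9, -6, -11]
R3 ← R3 − (4)·R2: [0, 0, 0, 6, -4, 10]
R4 ← R4 − (2)·R2: [0, 0, 6, -3, -6, -3]
Swap R3 ↔ R4
4 nonzero rows, so rank(C) = 4.
C has 6 columns; by rank–nullity, nullity = 6 − 4 = 2.

2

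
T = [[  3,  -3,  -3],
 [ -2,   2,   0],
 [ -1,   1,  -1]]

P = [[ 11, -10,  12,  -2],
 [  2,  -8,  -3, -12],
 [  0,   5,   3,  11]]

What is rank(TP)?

2

First compute TP:
[[ 27, -21,  36,  -3],
 [-18,   4, -30, -20],
 [ -9,  -3, -18, -21]]
Now row reduce the product.
R2 ← R2 + (2/3)·R1: [0, -10, -6, -22]
R3 ← R3 + (1/3)·R1: [0, -10, -6, -22]
R3 ← R3 − R2: [0, 0, 0, 0]
2 nonzero rows, so rank(TP) = 2.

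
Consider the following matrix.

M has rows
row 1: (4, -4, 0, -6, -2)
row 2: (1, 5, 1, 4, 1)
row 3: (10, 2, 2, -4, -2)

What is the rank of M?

2

Row reduce to echelon form.
R2 ← R2 − (1/4)·R1: [0, 6, 1, 11/2, 3/2]
R3 ← R3 − (5/2)·R1: [0, 12, 2, 11, 3]
R3 ← R3 − (2)·R2: [0, 0, 0, 0, 0]
Echelon form has 2 nonzero rows, so rank(M) = 2.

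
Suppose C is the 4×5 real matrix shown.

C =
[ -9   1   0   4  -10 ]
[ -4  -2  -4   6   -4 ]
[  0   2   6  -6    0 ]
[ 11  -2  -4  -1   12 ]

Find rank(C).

3

Row reduce to echelon form.
R2 ← R2 − (4/9)·R1: [0, -22/9, -4, 38/9, 4/9]
R4 ← R4 + (11/9)·R1: [0, -7/9, -4, 35/9, -2/9]
R3 ← R3 + (9/11)·R2: [0, 0, 30/11, -28/11, 4/11]
R4 ← R4 − (7/22)·R2: [0, 0, -30/11, 28/11, -4/11]
R4 ← R4 + R3: [0, 0, 0, 0, 0]
Echelon form has 3 nonzero rows, so rank(C) = 3.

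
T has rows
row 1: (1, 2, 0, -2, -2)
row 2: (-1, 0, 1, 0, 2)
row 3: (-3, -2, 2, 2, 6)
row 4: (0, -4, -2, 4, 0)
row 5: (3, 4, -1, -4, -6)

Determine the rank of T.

2

Row reduce to echelon form.
R2 ← R2 + R1: [0, 2, 1, -2, 0]
R3 ← R3 + (3)·R1: [0, 4, 2, -4, 0]
R5 ← R5 − (3)·R1: [0, -2, -1, 2, 0]
R3 ← R3 − (2)·R2: [0, 0, 0, 0, 0]
R4 ← R4 + (2)·R2: [0, 0, 0, 0, 0]
R5 ← R5 + R2: [0, 0, 0, 0, 0]
Echelon form has 2 nonzero rows, so rank(T) = 2.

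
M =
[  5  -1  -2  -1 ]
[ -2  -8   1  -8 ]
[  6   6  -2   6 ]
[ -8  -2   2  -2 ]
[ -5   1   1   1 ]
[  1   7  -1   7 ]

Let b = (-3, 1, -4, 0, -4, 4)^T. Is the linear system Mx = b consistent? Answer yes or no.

no

Row reduce the augmented matrix [M | b].
R2 ← R2 + (2/5)·R1: [0, -42/5, 1/5, -42/5, -1/5]
R3 ← R3 − (6/5)·R1: [0, 36/5, 2/5, 36/5, -2/5]
R4 ← R4 + (8/5)·R1: [0, -18/5, -6/5, -18/5, -24/5]
R5 ← R5 + R1: [0, 0, -1, 0, -7]
R6 ← R6 − (1/5)·R1: [0, 36/5, -3/5, 36/5, 23/5]
R3 ← R3 + (6/7)·R2: [0, 0, 4/7, 0, -4/7]
R4 ← R4 − (3/7)·R2: [0, 0, -9/7, 0, -33/7]
R6 ← R6 + (6/7)·R2: [0, 0, -3/7, 0, 31/7]
R4 ← R4 + (9/4)·R3: [0, 0, 0, 0, -6]
R5 ← R5 + (7/4)·R3: [0, 0, 0, 0, -8]
R6 ← R6 + (3/4)·R3: [0, 0, 0, 0, 4]
R5 ← R5 − (4/3)·R4: [0, 0, 0, 0, 0]
R6 ← R6 + (2/3)·R4: [0, 0, 0, 0, 0]
The echelon form has 4 nonzero rows; the last pivot sits in the augmented column, so rank(M) = 3 but rank([M|b]) = 4.
Since the ranks differ, the system is inconsistent.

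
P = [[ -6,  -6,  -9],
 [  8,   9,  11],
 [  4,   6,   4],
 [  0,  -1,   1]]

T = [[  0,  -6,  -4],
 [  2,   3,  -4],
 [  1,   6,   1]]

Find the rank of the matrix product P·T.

First compute PT:
[[-21, -36,  39],
 [ 29,  45, -57],
 [ 16,  18, -36],
 [ -1,   3,   5]]
Now row reduce the product.
R2 ← R2 + (29/21)·R1: [0, -33/7, -22/7]
R3 ← R3 + (16/21)·R1: [0, -66/7, -44/7]
R4 ← R4 − (1/21)·R1: [0, 33/7, 22/7]
R3 ← R3 − (2)·R2: [0, 0, 0]
R4 ← R4 + R2: [0, 0, 0]
2 nonzero rows, so rank(PT) = 2.

2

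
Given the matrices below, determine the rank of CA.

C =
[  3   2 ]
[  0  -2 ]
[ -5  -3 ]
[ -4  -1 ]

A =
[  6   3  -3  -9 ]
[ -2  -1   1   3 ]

First compute CA:
[[ 14,   7,  -7, -21],
 [  4,   2,  -2,  -6],
 [-24, -12,  12,  36],
 [-22, -11,  11,  33]]
Now row reduce the product.
R2 ← R2 − (2/7)·R1: [0, 0, 0, 0]
R3 ← R3 + (12/7)·R1: [0, 0, 0, 0]
R4 ← R4 + (11/7)·R1: [0, 0, 0, 0]
1 nonzero row, so rank(CA) = 1.

1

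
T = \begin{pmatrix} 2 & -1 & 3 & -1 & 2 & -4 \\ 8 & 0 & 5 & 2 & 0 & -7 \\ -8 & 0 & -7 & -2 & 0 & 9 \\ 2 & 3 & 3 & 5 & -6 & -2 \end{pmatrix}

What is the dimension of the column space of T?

Row reduce to echelon form.
R2 ← R2 − (4)·R1: [0, 4, -7, 6, -8, 9]
R3 ← R3 + (4)·R1: [0, -4, 5, -6, 8, -7]
R4 ← R4 − R1: [0, 4, 0, 6, -8, 2]
R3 ← R3 + R2: [0, 0, -2, 0, 0, 2]
R4 ← R4 − R2: [0, 0, 7, 0, 0, -7]
R4 ← R4 + (7/2)·R3: [0, 0, 0, 0, 0, 0]
Echelon form has 3 nonzero rows, so rank(T) = 3.
The column space has dimension equal to the rank: 3.

3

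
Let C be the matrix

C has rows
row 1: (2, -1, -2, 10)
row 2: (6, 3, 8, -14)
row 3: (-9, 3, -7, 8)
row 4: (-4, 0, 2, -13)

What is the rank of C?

Row reduce to echelon form.
R2 ← R2 − (3)·R1: [0, 6, 14, -44]
R3 ← R3 + (9/2)·R1: [0, -3/2, -16, 53]
R4 ← R4 + (2)·R1: [0, -2, -2, 7]
R3 ← R3 + (1/4)·R2: [0, 0, -25/2, 42]
R4 ← R4 + (1/3)·R2: [0, 0, 8/3, -23/3]
R4 ← R4 + (16/75)·R3: [0, 0, 0, 97/75]
Echelon form has 4 nonzero rows, so rank(C) = 4.

4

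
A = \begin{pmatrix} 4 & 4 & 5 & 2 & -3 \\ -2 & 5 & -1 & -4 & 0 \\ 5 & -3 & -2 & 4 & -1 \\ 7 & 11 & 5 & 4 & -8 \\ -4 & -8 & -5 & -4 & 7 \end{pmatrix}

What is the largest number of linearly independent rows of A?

5

Row reduce to echelon form.
R2 ← R2 + (1/2)·R1: [0, 7, 3/2, -3, -3/2]
R3 ← R3 − (5/4)·R1: [0, -8, -33/4, 3/2, 11/4]
R4 ← R4 − (7/4)·R1: [0, 4, -15/4, 1/2, -11/4]
R5 ← R5 + R1: [0, -4, 0, -2, 4]
R3 ← R3 + (8/7)·R2: [0, 0, -183/28, -27/14, 29/28]
R4 ← R4 − (4/7)·R2: [0, 0, -129/28, 31/14, -53/28]
R5 ← R5 + (4/7)·R2: [0, 0, 6/7, -26/7, 22/7]
R4 ← R4 − (43/61)·R3: [0, 0, 0, 218/61, -160/61]
R5 ← R5 + (8/61)·R3: [0, 0, 0, -242/61, 200/61]
R5 ← R5 + (121/109)·R4: [0, 0, 0, 0, 40/109]
Echelon form has 5 nonzero rows, so rank(A) = 5.
The rank gives the maximum number of linearly independent rows: 5.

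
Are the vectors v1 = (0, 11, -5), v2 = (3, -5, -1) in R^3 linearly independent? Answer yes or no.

yes

Form the matrix with these vectors as rows and row reduce.
Swap R1 ↔ R2
2 nonzero rows, so the 2 vectors span a space of dimension 2.
Since 2 = 2, the vectors are linearly independent.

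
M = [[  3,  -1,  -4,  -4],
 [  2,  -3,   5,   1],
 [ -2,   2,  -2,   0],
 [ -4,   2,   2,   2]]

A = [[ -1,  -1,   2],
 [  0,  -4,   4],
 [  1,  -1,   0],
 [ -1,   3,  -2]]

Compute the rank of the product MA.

2

First compute MA:
[[ -3,  -7,  10],
 [  2,   8, -10],
 [  0,  -4,   4],
 [  4,   0,  -4]]
Now row reduce the product.
R2 ← R2 + (2/3)·R1: [0, 10/3, -10/3]
R4 ← R4 + (4/3)·R1: [0, -28/3, 28/3]
R3 ← R3 + (6/5)·R2: [0, 0, 0]
R4 ← R4 + (14/5)·R2: [0, 0, 0]
2 nonzero rows, so rank(MA) = 2.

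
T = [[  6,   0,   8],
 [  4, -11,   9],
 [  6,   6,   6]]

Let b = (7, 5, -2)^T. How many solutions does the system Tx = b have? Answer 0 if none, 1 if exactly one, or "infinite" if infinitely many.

0

Row reduce the augmented matrix [T | b].
R2 ← R2 − (2/3)·R1: [0, -11, 11/3, 1/3]
R3 ← R3 − R1: [0, 6, -2, -9]
R3 ← R3 + (6/11)·R2: [0, 0, 0, -97/11]
The echelon form has 3 nonzero rows; the last pivot sits in the augmented column, so rank(T) = 2 but rank([T|b]) = 3.
Since the ranks differ, the system is inconsistent.
It has no solutions.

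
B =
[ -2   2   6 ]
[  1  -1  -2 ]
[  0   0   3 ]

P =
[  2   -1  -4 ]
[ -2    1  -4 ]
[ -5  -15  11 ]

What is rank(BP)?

2

First compute BP:
[[-38, -86,  66],
 [ 14,  28, -22],
 [-15, -45,  33]]
Now row reduce the product.
R2 ← R2 + (7/19)·R1: [0, -70/19, 44/19]
R3 ← R3 − (15/38)·R1: [0, -210/19, 132/19]
R3 ← R3 − (3)·R2: [0, 0, 0]
2 nonzero rows, so rank(BP) = 2.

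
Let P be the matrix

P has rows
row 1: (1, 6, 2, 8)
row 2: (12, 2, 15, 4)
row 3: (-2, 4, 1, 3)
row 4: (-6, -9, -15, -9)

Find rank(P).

Row reduce to echelon form.
R2 ← R2 − (12)·R1: [0, -70, -9, -92]
R3 ← R3 + (2)·R1: [0, 16, 5, 19]
R4 ← R4 + (6)·R1: [0, 27, -3, 39]
R3 ← R3 + (8/35)·R2: [0, 0, 103/35, -71/35]
R4 ← R4 + (27/70)·R2: [0, 0, -453/70, 123/35]
R4 ← R4 + (453/206)·R3: [0, 0, 0, -195/206]
Echelon form has 4 nonzero rows, so rank(P) = 4.

4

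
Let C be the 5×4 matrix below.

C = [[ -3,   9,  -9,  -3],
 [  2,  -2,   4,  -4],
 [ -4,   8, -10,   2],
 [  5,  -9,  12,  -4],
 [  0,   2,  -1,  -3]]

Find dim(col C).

Row reduce to echelon form.
R2 ← R2 + (2/3)·R1: [0, 4, -2, -6]
R3 ← R3 − (4/3)·R1: [0, -4, 2, 6]
R4 ← R4 + (5/3)·R1: [0, 6, -3, -9]
R3 ← R3 + R2: [0, 0, 0, 0]
R4 ← R4 − (3/2)·R2: [0, 0, 0, 0]
R5 ← R5 − (1/2)·R2: [0, 0, 0, 0]
Echelon form has 2 nonzero rows, so rank(C) = 2.
The column space has dimension equal to the rank: 2.

2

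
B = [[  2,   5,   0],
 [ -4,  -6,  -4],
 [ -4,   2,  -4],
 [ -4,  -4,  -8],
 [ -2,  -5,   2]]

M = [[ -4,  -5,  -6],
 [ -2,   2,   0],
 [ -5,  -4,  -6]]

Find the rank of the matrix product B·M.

First compute BM:
[[-18,   0, -12],
 [ 48,  24,  48],
 [ 32,  40,  48],
 [ 64,  44,  72],
 [  8,  -8,   0]]
Now row reduce the product.
R2 ← R2 + (8/3)·R1: [0, 24, 16]
R3 ← R3 + (16/9)·R1: [0, 40, 80/3]
R4 ← R4 + (32/9)·R1: [0, 44, 88/3]
R5 ← R5 + (4/9)·R1: [0, -8, -16/3]
R3 ← R3 − (5/3)·R2: [0, 0, 0]
R4 ← R4 − (11/6)·R2: [0, 0, 0]
R5 ← R5 + (1/3)·R2: [0, 0, 0]
2 nonzero rows, so rank(BM) = 2.

2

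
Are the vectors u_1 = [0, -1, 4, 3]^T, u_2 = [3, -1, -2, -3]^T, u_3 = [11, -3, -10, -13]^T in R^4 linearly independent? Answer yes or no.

Form the matrix with these vectors as rows and row reduce.
Swap R1 ↔ R2
R3 ← R3 − (11/3)·R1: [0, 2/3, -8/3, -2]
R3 ← R3 + (2/3)·R2: [0, 0, 0, 0]
2 nonzero rows, so the 3 vectors span a space of dimension 2.
Since 2 < 3, the vectors are linearly dependent.

no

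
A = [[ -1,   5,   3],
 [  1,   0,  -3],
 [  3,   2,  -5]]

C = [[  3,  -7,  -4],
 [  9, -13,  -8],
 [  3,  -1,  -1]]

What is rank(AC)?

2

First compute AC:
[[ 51, -61, -39],
 [ -6,  -4,  -1],
 [ 12, -42, -23]]
Now row reduce the product.
R2 ← R2 + (2/17)·R1: [0, -190/17, -95/17]
R3 ← R3 − (4/17)·R1: [0, -470/17, -235/17]
R3 ← R3 − (47/19)·R2: [0, 0, 0]
2 nonzero rows, so rank(AC) = 2.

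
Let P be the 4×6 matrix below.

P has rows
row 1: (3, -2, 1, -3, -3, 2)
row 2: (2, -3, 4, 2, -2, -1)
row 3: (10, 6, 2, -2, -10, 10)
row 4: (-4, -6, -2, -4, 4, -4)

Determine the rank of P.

3

Row reduce to echelon form.
R2 ← R2 − (2/3)·R1: [0, -5/3, 10/3, 4, 0, -7/3]
R3 ← R3 − (10/3)·R1: [0, 38/3, -4/3, 8, 0, 10/3]
R4 ← R4 + (4/3)·R1: [0, -26/3, -2/3, -8, 0, -4/3]
R3 ← R3 + (38/5)·R2: [0, 0, 24, 192/5, 0, -72/5]
R4 ← R4 − (26/5)·R2: [0, 0, -18, -144/5, 0, 54/5]
R4 ← R4 + (3/4)·R3: [0, 0, 0, 0, 0, 0]
Echelon form has 3 nonzero rows, so rank(P) = 3.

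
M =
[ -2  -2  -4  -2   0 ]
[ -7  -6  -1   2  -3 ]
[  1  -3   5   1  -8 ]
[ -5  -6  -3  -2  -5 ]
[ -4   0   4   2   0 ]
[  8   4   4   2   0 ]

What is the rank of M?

Row reduce to echelon form.
R2 ← R2 − (7/2)·R1: [0, 1, 13, 9, -3]
R3 ← R3 + (1/2)·R1: [0, -4, 3, 0, -8]
R4 ← R4 − (5/2)·R1: [0, -1, 7, 3, -5]
R5 ← R5 − (2)·R1: [0, 4, 12, 6, 0]
R6 ← R6 + (4)·R1: [0, -4, -12, -6, 0]
R3 ← R3 + (4)·R2: [0, 0, 55, 36, -20]
R4 ← R4 + R2: [0, 0, 20, 12, -8]
R5 ← R5 − (4)·R2: [0, 0, -40, -30, 12]
R6 ← R6 + (4)·R2: [0, 0, 40, 30, -12]
R4 ← R4 − (4/11)·R3: [0, 0, 0, -12/11, -8/11]
R5 ← R5 + (8/11)·R3: [0, 0, 0, -42/11, -28/11]
R6 ← R6 − (8/11)·R3: [0, 0, 0, 42/11, 28/11]
R5 ← R5 − (7/2)·R4: [0, 0, 0, 0, 0]
R6 ← R6 + (7/2)·R4: [0, 0, 0, 0, 0]
Echelon form has 4 nonzero rows, so rank(M) = 4.

4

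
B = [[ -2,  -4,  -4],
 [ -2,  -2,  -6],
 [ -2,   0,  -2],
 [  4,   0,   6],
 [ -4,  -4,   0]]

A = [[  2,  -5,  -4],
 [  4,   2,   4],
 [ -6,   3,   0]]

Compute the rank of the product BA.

First compute BA:
[[  4, -10,  -8],
 [ 24, -12,   0],
 [  8,   4,   8],
 [-28,  -2, -16],
 [-24,  12,   0]]
Now row reduce the product.
R2 ← R2 − (6)·R1: [0, 48, 48]
R3 ← R3 − (2)·R1: [0, 24, 24]
R4 ← R4 + (7)·R1: [0, -72, -72]
R5 ← R5 + (6)·R1: [0, -48, -48]
R3 ← R3 − (1/2)·R2: [0, 0, 0]
R4 ← R4 + (3/2)·R2: [0, 0, 0]
R5 ← R5 + R2: [0, 0, 0]
2 nonzero rows, so rank(BA) = 2.

2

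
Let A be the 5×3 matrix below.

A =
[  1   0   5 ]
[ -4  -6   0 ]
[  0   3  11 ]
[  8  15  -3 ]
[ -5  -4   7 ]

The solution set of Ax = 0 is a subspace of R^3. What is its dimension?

0

Row reduce to echelon form.
R2 ← R2 + (4)·R1: [0, -6, 20]
R4 ← R4 − (8)·R1: [0, 15, -43]
R5 ← R5 + (5)·R1: [0, -4, 32]
R3 ← R3 + (1/2)·R2: [0, 0, 21]
R4 ← R4 + (5/2)·R2: [0, 0, 7]
R5 ← R5 − (2/3)·R2: [0, 0, 56/3]
R4 ← R4 − (1/3)·R3: [0, 0, 0]
R5 ← R5 − (8/9)·R3: [0, 0, 0]
3 nonzero rows, so rank(A) = 3.
A has 3 columns; by rank–nullity, nullity = 3 − 3 = 0.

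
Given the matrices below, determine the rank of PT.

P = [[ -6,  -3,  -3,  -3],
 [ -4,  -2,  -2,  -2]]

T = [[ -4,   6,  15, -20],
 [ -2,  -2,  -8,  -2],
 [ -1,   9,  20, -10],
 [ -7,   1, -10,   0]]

1

First compute PT:
[[ 54, -60, -96, 156],
 [ 36, -40, -64, 104]]
Now row reduce the product.
R2 ← R2 − (2/3)·R1: [0, 0, 0, 0]
1 nonzero row, so rank(PT) = 1.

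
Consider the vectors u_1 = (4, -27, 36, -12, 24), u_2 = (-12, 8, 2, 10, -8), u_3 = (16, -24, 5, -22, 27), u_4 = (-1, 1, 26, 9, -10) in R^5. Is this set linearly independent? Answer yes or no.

yes

Form the matrix with these vectors as rows and row reduce.
R2 ← R2 + (3)·R1: [0, -73, 110, -26, 64]
R3 ← R3 − (4)·R1: [0, 84, -139, 26, -69]
R4 ← R4 + (1/4)·R1: [0, -23/4, 35, 6, -4]
R3 ← R3 + (84/73)·R2: [0, 0, -907/73, -286/73, 339/73]
R4 ← R4 − (23/292)·R2: [0, 0, 3845/146, 1175/146, -660/73]
R4 ← R4 + (3845/1814)·R3: [0, 0, 0, -465/1814, 1455/1814]
4 nonzero rows, so the 4 vectors span a space of dimension 4.
Since 4 = 4, the vectors are linearly independent.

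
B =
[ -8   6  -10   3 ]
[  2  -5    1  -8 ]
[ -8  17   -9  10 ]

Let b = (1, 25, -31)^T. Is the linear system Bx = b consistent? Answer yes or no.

Row reduce the augmented matrix [B | b].
R2 ← R2 + (1/4)·R1: [0, -7/2, -3/2, -29/4, 101/4]
R3 ← R3 − R1: [0, 11, 1, 7, -32]
R3 ← R3 + (22/7)·R2: [0, 0, -26/7, -221/14, 663/14]
The echelon form has 3 nonzero rows, and every pivot lies in the first 4 columns, so rank(B) = rank([B|b]) = 3.
The system is consistent.

yes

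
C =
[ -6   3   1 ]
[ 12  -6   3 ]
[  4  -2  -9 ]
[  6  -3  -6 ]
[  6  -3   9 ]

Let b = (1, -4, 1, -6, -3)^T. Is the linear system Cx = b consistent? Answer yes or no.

Row reduce the augmented matrix [C | b].
R2 ← R2 + (2)·R1: [0, 0, 5, -2]
R3 ← R3 + (2/3)·R1: [0, 0, -25/3, 5/3]
R4 ← R4 + R1: [0, 0, -5, -5]
R5 ← R5 + R1: [0, 0, 10, -2]
R3 ← R3 + (5/3)·R2: [0, 0, 0, -5/3]
R4 ← R4 + R2: [0, 0, 0, -7]
R5 ← R5 − (2)·R2: [0, 0, 0, 2]
R4 ← R4 − (21/5)·R3: [0, 0, 0, 0]
R5 ← R5 + (6/5)·R3: [0, 0, 0, 0]
The echelon form has 3 nonzero rows; the last pivot sits in the augmented column, so rank(C) = 2 but rank([C|b]) = 3.
Since the ranks differ, the system is inconsistent.

no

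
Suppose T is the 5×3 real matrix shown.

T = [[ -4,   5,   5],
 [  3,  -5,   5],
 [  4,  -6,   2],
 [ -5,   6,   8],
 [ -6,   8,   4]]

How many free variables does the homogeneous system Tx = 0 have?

1

Row reduce to echelon form.
R2 ← R2 + (3/4)·R1: [0, -5/4, 35/4]
R3 ← R3 + R1: [0, -1, 7]
R4 ← R4 − (5/4)·R1: [0, -1/4, 7/4]
R5 ← R5 − (3/2)·R1: [0, 1/2, -7/2]
R3 ← R3 − (4/5)·R2: [0, 0, 0]
R4 ← R4 − (1/5)·R2: [0, 0, 0]
R5 ← R5 + (2/5)·R2: [0, 0, 0]
2 nonzero rows, so rank(T) = 2.
T has 3 columns; by rank–nullity, nullity = 3 − 2 = 1.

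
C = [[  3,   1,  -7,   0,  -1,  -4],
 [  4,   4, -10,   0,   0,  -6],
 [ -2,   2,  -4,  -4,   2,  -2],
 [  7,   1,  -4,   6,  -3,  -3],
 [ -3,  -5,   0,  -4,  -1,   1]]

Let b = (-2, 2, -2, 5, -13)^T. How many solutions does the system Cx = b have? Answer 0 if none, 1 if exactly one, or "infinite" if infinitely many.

infinite

Row reduce the augmented matrix [C | b].
R2 ← R2 − (4/3)·R1: [0, 8/3, -2/3, 0, 4/3, -2/3, 14/3]
R3 ← R3 + (2/3)·R1: [0, 8/3, -26/3, -4, 4/3, -14/3, -10/3]
R4 ← R4 − (7/3)·R1: [0, -4/3, 37/3, 6, -2/3, 19/3, 29/3]
R5 ← R5 + R1: [0, -4, -7, -4, -2, -3, -15]
R3 ← R3 − R2: [0, 0, -8, -4, 0, -4, -8]
R4 ← R4 + (1/2)·R2: [0, 0, 12, 6, 0, 6, 12]
R5 ← R5 + (3/2)·R2: [0, 0, -8, -4, 0, -4, -8]
R4 ← R4 + (3/2)·R3: [0, 0, 0, 0, 0, 0, 0]
R5 ← R5 − R3: [0, 0, 0, 0, 0, 0, 0]
The echelon form has 3 nonzero rows, and every pivot lies in the first 6 columns, so rank(C) = rank([C|b]) = 3.
The system is consistent.
rank = 3 < 6 unknowns, so there are infinitely many solutions.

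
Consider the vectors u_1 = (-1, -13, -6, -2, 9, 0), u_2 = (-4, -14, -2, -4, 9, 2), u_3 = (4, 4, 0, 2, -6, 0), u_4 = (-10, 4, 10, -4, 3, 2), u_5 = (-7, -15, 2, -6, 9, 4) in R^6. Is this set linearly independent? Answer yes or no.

Form the matrix with these vectors as rows and row reduce.
R2 ← R2 − (4)·R1: [0, 38, 22, 4, -27, 2]
R3 ← R3 + (4)·R1: [0, -48, -24, -6, 30, 0]
R4 ← R4 − (10)·R1: [0, 134, 70, 16, -87, 2]
R5 ← R5 − (7)·R1: [0, 76, 44, 8, -54, 4]
R3 ← R3 + (24/19)·R2: [0, 0, 72/19, -18/19, -78/19, 48/19]
R4 ← R4 − (67/19)·R2: [0, 0, -144/19, 36/19, 156/19, -96/19]
R5 ← R5 − (2)·R2: [0, 0, 0, 0, 0, 0]
R4 ← R4 + (2)·R3: [0, 0, 0, 0, 0, 0]
3 nonzero rows, so the 5 vectors span a space of dimension 3.
Since 3 < 5, the vectors are linearly dependent.

no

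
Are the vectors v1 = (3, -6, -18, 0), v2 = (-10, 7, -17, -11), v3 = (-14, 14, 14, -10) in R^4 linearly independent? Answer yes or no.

yes

Form the matrix with these vectors as rows and row reduce.
R2 ← R2 + (10/3)·R1: [0, -13, -77, -11]
R3 ← R3 + (14/3)·R1: [0, -14, -70, -10]
R3 ← R3 − (14/13)·R2: [0, 0, 168/13, 24/13]
3 nonzero rows, so the 3 vectors span a space of dimension 3.
Since 3 = 3, the vectors are linearly independent.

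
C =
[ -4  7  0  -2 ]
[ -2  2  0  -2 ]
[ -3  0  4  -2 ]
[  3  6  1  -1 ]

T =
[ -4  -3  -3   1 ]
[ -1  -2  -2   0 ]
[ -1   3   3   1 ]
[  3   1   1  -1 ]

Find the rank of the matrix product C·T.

First compute CT:
[[  3,  -4,  -4,  -2],
 [  0,   0,   0,   0],
 [  2,  19,  19,   3],
 [-22, -19, -19,   5]]
Now row reduce the product.
R3 ← R3 − (2/3)·R1: [0, 65/3, 65/3, 13/3]
R4 ← R4 + (22/3)·R1: [0, -145/3, -145/3, -29/3]
Swap R2 ↔ R3
R4 ← R4 + (29/13)·R2: [0, 0, 0, 0]
2 nonzero rows, so rank(CT) = 2.

2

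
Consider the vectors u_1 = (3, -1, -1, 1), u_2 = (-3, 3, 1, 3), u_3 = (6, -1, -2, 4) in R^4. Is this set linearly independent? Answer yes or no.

no

Form the matrix with these vectors as rows and row reduce.
R2 ← R2 + R1: [0, 2, 0, 4]
R3 ← R3 − (2)·R1: [0, 1, 0, 2]
R3 ← R3 − (1/2)·R2: [0, 0, 0, 0]
2 nonzero rows, so the 3 vectors span a space of dimension 2.
Since 2 < 3, the vectors are linearly dependent.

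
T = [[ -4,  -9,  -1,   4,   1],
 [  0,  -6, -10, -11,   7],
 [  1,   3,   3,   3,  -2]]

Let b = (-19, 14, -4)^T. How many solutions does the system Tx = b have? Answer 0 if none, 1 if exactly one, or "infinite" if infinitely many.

Row reduce the augmented matrix [T | b].
R3 ← R3 + (1/4)·R1: [0, 3/4, 11/4, 4, -7/4, -35/4]
R3 ← R3 + (1/8)·R2: [0, 0, 3/2, 21/8, -7/8, -7]
The echelon form has 3 nonzero rows, and every pivot lies in the first 5 columns, so rank(T) = rank([T|b]) = 3.
The system is consistent.
rank = 3 < 5 unknowns, so there are infinitely many solutions.

infinite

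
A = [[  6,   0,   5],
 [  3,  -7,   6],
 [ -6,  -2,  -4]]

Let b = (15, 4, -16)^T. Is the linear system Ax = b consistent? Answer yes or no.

yes

Row reduce the augmented matrix [A | b].
R2 ← R2 − (1/2)·R1: [0, -7, 7/2, -7/2]
R3 ← R3 + R1: [0, -2, 1, -1]
R3 ← R3 − (2/7)·R2: [0, 0, 0, 0]
The echelon form has 2 nonzero rows, and every pivot lies in the first 3 columns, so rank(A) = rank([A|b]) = 2.
The system is consistent.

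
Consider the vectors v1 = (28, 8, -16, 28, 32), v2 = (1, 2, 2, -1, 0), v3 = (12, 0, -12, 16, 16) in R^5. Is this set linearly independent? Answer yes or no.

no

Form the matrix with these vectors as rows and row reduce.
R2 ← R2 − (1/28)·R1: [0, 12/7, 18/7, -2, -8/7]
R3 ← R3 − (3/7)·R1: [0, -24/7, -36/7, 4, 16/7]
R3 ← R3 + (2)·R2: [0, 0, 0, 0, 0]
2 nonzero rows, so the 3 vectors span a space of dimension 2.
Since 2 < 3, the vectors are linearly dependent.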